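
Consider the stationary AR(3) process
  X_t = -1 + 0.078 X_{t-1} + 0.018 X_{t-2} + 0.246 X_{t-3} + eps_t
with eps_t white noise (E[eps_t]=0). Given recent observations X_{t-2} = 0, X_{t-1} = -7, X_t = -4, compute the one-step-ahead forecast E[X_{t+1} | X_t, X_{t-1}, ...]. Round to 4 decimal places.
E[X_{t+1} \mid \mathcal F_t] = -1.4380

For an AR(p) model X_t = c + sum_i phi_i X_{t-i} + eps_t, the
one-step-ahead conditional mean is
  E[X_{t+1} | X_t, ...] = c + sum_i phi_i X_{t+1-i}.
Substitute known values:
  E[X_{t+1} | ...] = -1 + (0.078) * (-4) + (0.018) * (-7) + (0.246) * (0)
                   = -1.4380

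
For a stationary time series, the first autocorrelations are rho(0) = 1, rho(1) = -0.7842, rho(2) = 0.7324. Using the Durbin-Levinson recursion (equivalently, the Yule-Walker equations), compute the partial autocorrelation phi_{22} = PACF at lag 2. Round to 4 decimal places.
\phi_{22} = 0.3050

The PACF at lag k is phi_{kk}, the last component of the solution
to the Yule-Walker system G_k phi = r_k where
  (G_k)_{ij} = rho(|i - j|), (r_k)_i = rho(i), i,j = 1..k.
Equivalently, Durbin-Levinson gives phi_{kk} iteratively:
  phi_{11} = rho(1)
  phi_{kk} = [rho(k) - sum_{j=1..k-1} phi_{k-1,j} rho(k-j)]
            / [1 - sum_{j=1..k-1} phi_{k-1,j} rho(j)],
  phi_{k,j} = phi_{k-1,j} - phi_{kk} phi_{k-1,k-j},  j = 1..k-1.
Step k = 1:
  phi_11 = rho(1) = -0.7842.
Step k = 2:
  phi_22 = [rho(2) - phi_11 rho(1)] / [1 - phi_11 rho(1)] = [0.7324 - (-0.7842)(-0.7842)] / [1 - (-0.7842)(-0.7842)]
         = 0.11743036 / 0.38503036 = 0.305.
Therefore phi_{22} = 0.3050.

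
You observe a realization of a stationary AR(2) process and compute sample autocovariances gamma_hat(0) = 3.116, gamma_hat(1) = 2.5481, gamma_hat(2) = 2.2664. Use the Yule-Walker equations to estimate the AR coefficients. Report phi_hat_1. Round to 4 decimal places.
\hat\phi_{1} = 0.6730

The Yule-Walker equations for an AR(p) process read, in matrix form,
  Gamma_p phi = r_p,   with   (Gamma_p)_{ij} = gamma(|i - j|),
                       (r_p)_i = gamma(i),   i,j = 1..p.
Substitute the sample gammas (Toeplitz matrix and right-hand side of size 2):
  Gamma_p = [[3.116, 2.5481], [2.5481, 3.116]]
  r_p     = [2.5481, 2.2664]
Written out:
  3.116 phi_1 + 2.5481 phi_2 = 2.5481
  2.5481 phi_1 + 3.116 phi_2 = 2.2664
Solve by Cramer's rule:
  det = gamma(0)^2 - gamma(1)^2 = (3.116)^2 - (2.5481)^2 = 9.709456 - 6.49281361 = 3.21664239
  phi_hat_1 = [gamma(1) gamma(0) - gamma(1) gamma(2)] / det = [(2.5481)(3.116) - (2.5481)(2.2664)] / 3.21664239 = 2.16486576 / 3.21664239 = 0.673
  phi_hat_2 = [gamma(0) gamma(2) - gamma(1)^2] / det = [(3.116)(2.2664) - (2.5481)^2] / 3.21664239 = 0.56928879 / 3.21664239 = 0.177
So phi_hat = [0.6730, 0.1770].
Therefore phi_hat_1 = 0.6730.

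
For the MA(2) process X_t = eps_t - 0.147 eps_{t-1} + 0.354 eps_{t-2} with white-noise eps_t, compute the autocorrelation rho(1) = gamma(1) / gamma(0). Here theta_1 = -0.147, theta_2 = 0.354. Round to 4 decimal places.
\rho(1) = -0.1735

For an MA(q) process with theta_0 = 1, the autocovariance is
  gamma(k) = sigma^2 * sum_{i=0..q-k} theta_i * theta_{i+k},
and rho(k) = gamma(k) / gamma(0). Sigma^2 cancels.
  numerator   = (1)*(-0.147) + (-0.147)*(0.354) = -0.199038.
  denominator = (1)^2 + (-0.147)^2 + (0.354)^2 = 1.146925.
  rho(1) = -0.199038 / 1.146925 = -0.1735.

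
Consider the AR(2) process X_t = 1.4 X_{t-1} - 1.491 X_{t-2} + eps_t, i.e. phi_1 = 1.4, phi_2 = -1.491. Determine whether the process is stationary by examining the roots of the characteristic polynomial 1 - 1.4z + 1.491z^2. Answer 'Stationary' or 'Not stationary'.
\text{Not stationary}

The AR(p) characteristic polynomial is P(z) = 1 - 1.4z + 1.491z^2.
Stationarity requires all roots to lie outside the unit circle, i.e. |z| > 1 for every root.
Set 1 + (-1.4) z + (1.491) z^2 = 0, i.e. a z^2 + b z + c = 0 with a = 1.491, b = -1.4, c = 1.
Discriminant D = b^2 - 4ac = (-1.4)^2 - 4*(1.491)*1 = 1.96 - (5.964) = -4.004.
D < 0, so the roots are the complex-conjugate pair z = (-b +/- i sqrt(-D)) / (2a) = 0.4695 +/- 0.671i.
For a conjugate pair |z|^2 = z * conj(z) = (product of roots) = c/a = 1/(1.491) = 0.670691, so |z| = sqrt(0.670691) = 0.819 for both roots.
Moduli of all roots: 0.8190, 0.8190.
All moduli strictly greater than 1? No.
Verdict: Not stationary.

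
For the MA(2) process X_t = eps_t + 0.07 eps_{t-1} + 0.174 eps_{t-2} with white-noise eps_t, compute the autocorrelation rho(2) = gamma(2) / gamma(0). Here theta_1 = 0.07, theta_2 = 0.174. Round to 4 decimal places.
\rho(2) = 0.1681

For an MA(q) process with theta_0 = 1, the autocovariance is
  gamma(k) = sigma^2 * sum_{i=0..q-k} theta_i * theta_{i+k},
and rho(k) = gamma(k) / gamma(0). Sigma^2 cancels.
  numerator   = (1)*(0.174) = 0.174.
  denominator = (1)^2 + (0.07)^2 + (0.174)^2 = 1.035176.
  rho(2) = 0.174 / 1.035176 = 0.1681.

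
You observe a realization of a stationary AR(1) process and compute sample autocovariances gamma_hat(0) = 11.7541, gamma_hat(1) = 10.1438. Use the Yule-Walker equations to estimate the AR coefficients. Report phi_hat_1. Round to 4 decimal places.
\hat\phi_{1} = 0.8630

The Yule-Walker equations for an AR(p) process read, in matrix form,
  Gamma_p phi = r_p,   with   (Gamma_p)_{ij} = gamma(|i - j|),
                       (r_p)_i = gamma(i),   i,j = 1..p.
Substitute the sample gammas (Toeplitz matrix and right-hand side of size 1):
  Gamma_p = [[11.7541]]
  r_p     = [10.1438]
With p = 1 this is the single equation gamma(0) phi_1 = gamma(1):
  phi_hat_1 = gamma(1) / gamma(0) = 10.1438 / 11.7541 = 0.8630.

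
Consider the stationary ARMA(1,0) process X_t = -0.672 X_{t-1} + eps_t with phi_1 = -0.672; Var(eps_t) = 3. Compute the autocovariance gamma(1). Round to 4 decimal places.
\gamma(1) = -3.6760

Multiply the model equation by X_{t-k} and take expectations. With theta_0 = psi_0 = 1 and psi_j the MA(infinity) weights, this gives
  gamma(k) - sum_i phi_i gamma(k-i) = c_k,
  c_k = sigma^2 * sum_{j=k..q} theta_j psi_{j-k}   (c_k = 0 for k > q),
using gamma(-m) = gamma(m).
Pure AR (q = 0): c_0 = sigma^2 = 3, c_k = 0 for k >= 1.
Equations for k = 0 and k = 1 (AR order 1):
  gamma(0) = phi_1 gamma(1) + c_0
  gamma(1) = phi_1 gamma(0) + c_1
Substituting the second into the first: gamma(0) (1 - phi_1^2) = c_0 + phi_1 c_1, so
  gamma(0) = c_0 / (1 - phi_1^2) = 3 / (1 - (-0.672)^2) = 3 / 0.548416 = 5.4703.
  gamma(1) = phi_1 gamma(0) = (-0.672)(5.4703) = -3.676042.
Therefore gamma(1) = -3.6760 (to 4 decimal places).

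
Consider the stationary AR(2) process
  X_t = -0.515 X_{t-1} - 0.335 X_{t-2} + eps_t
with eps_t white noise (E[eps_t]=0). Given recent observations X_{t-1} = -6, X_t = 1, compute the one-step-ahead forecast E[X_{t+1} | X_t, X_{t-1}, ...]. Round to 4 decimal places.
E[X_{t+1} \mid \mathcal F_t] = 1.4950

For an AR(p) model X_t = c + sum_i phi_i X_{t-i} + eps_t, the
one-step-ahead conditional mean is
  E[X_{t+1} | X_t, ...] = c + sum_i phi_i X_{t+1-i}.
Substitute known values:
  E[X_{t+1} | ...] = (-0.515) * (1) + (-0.335) * (-6)
                   = 1.4950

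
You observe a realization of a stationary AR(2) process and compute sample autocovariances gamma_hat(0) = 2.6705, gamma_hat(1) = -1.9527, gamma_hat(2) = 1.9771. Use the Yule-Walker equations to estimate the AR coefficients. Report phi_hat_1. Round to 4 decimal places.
\hat\phi_{1} = -0.4080

The Yule-Walker equations for an AR(p) process read, in matrix form,
  Gamma_p phi = r_p,   with   (Gamma_p)_{ij} = gamma(|i - j|),
                       (r_p)_i = gamma(i),   i,j = 1..p.
Substitute the sample gammas (Toeplitz matrix and right-hand side of size 2):
  Gamma_p = [[2.6705, -1.9527], [-1.9527, 2.6705]]
  r_p     = [-1.9527, 1.9771]
Written out:
  2.6705 phi_1 - 1.9527 phi_2 = -1.9527
  -1.9527 phi_1 + 2.6705 phi_2 = 1.9771
Solve by Cramer's rule:
  det = gamma(0)^2 - gamma(1)^2 = (2.6705)^2 - (-1.9527)^2 = 7.13157025 - 3.81303729 = 3.31853296
  phi_hat_1 = [gamma(1) gamma(0) - gamma(1) gamma(2)] / det = [(-1.9527)(2.6705) - (-1.9527)(1.9771)] / 3.31853296 = -1.35400218 / 3.31853296 = -0.408
  phi_hat_2 = [gamma(0) gamma(2) - gamma(1)^2] / det = [(2.6705)(1.9771) - (-1.9527)^2] / 3.31853296 = 1.46680826 / 3.31853296 = 0.442
So phi_hat = [-0.4080, 0.4420].
Therefore phi_hat_1 = -0.4080.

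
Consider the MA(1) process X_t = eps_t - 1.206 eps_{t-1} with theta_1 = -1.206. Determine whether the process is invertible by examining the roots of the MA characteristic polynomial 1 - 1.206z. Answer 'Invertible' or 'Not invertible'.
\text{Not invertible}

The MA(q) characteristic polynomial is P(z) = 1 - 1.206z.
Invertibility requires all roots to lie outside the unit circle, i.e. |z| > 1 for every root.
This is linear in z: 1 + (-1.206) z = 0  =>  z = -1/(-1.206) = 0.829187,  |z| = 0.829187.
Moduli of all roots: 0.8292.
All moduli strictly greater than 1? No.
Verdict: Not invertible.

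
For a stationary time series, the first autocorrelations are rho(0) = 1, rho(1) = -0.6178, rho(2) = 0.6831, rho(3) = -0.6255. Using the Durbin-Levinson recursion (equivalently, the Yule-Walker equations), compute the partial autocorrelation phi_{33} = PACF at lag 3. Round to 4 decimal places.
\phi_{33} = -0.2292

The PACF at lag k is phi_{kk}, the last component of the solution
to the Yule-Walker system G_k phi = r_k where
  (G_k)_{ij} = rho(|i - j|), (r_k)_i = rho(i), i,j = 1..k.
Equivalently, Durbin-Levinson gives phi_{kk} iteratively:
  phi_{11} = rho(1)
  phi_{kk} = [rho(k) - sum_{j=1..k-1} phi_{k-1,j} rho(k-j)]
            / [1 - sum_{j=1..k-1} phi_{k-1,j} rho(j)],
  phi_{k,j} = phi_{k-1,j} - phi_{kk} phi_{k-1,k-j},  j = 1..k-1.
Step k = 1:
  phi_11 = rho(1) = -0.6178.
Step k = 2:
  phi_22 = [rho(2) - phi_11 rho(1)] / [1 - phi_11 rho(1)] = [0.6831 - (-0.6178)(-0.6178)] / [1 - (-0.6178)(-0.6178)]
         = 0.30142316 / 0.61832316 = 0.487485.
  Update: phi_21 = phi_11 - phi_22 phi_11 = -0.6178 - (0.487485)(-0.6178) = -0.316632.
Step k = 3:
  phi_33 = [rho(3) - phi_21 rho(2) - phi_22 rho(1)] / [1 - phi_21 rho(1) - phi_22 rho(2)]
    numerator   = -0.6255 - (-0.316632)(0.6831) - (0.487485)(-0.6178) = -0.10804064
    denominator = 1 - (-0.316632)(-0.6178) - (0.487485)(0.6831) = 0.47138394
  phi_33 = -0.10804064 / 0.47138394 = -0.2292.
Therefore phi_{33} = -0.2292.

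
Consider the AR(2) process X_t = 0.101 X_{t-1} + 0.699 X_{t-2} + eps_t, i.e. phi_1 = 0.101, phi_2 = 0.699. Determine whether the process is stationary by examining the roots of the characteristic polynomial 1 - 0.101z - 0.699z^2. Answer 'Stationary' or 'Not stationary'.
\text{Stationary}

The AR(p) characteristic polynomial is P(z) = 1 - 0.101z - 0.699z^2.
Stationarity requires all roots to lie outside the unit circle, i.e. |z| > 1 for every root.
Set 1 + (-0.101) z + (-0.699) z^2 = 0, i.e. a z^2 + b z + c = 0 with a = -0.699, b = -0.101, c = 1.
Discriminant D = b^2 - 4ac = (-0.101)^2 - 4*(-0.699)*1 = 0.010201 - (-2.796) = 2.806201.
D >= 0, so the roots are real: z = (-b +/- sqrt(D)) / (2a) = (0.101 +/- 1.675172) / (-1.398).
  z_1 = (0.101 + 1.675172) / (-1.398) = -1.2705,   |z_1| = 1.2705.
  z_2 = (0.101 - 1.675172) / (-1.398) = 1.126,   |z_2| = 1.126.
Moduli of all roots: 1.2705, 1.1260.
All moduli strictly greater than 1? Yes.
Verdict: Stationary.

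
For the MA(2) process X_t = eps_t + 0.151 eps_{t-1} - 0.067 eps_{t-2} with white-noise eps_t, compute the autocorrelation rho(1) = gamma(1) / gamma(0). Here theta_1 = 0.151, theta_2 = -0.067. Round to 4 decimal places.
\rho(1) = 0.1371

For an MA(q) process with theta_0 = 1, the autocovariance is
  gamma(k) = sigma^2 * sum_{i=0..q-k} theta_i * theta_{i+k},
and rho(k) = gamma(k) / gamma(0). Sigma^2 cancels.
  numerator   = (1)*(0.151) + (0.151)*(-0.067) = 0.140883.
  denominator = (1)^2 + (0.151)^2 + (-0.067)^2 = 1.02729.
  rho(1) = 0.140883 / 1.02729 = 0.1371.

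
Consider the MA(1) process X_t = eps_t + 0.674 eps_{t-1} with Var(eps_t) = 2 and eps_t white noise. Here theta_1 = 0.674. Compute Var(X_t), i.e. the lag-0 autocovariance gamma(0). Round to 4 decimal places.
\gamma(0) = 2.9086

For an MA(q) process X_t = eps_t + sum_i theta_i eps_{t-i} with
Var(eps_t) = sigma^2, the variance is
  gamma(0) = sigma^2 * (1 + sum_i theta_i^2).
  sum_i theta_i^2 = (0.674)^2 = 0.454276.
  gamma(0) = 2 * (1 + 0.454276) = 2 * 1.454276 = 2.908552, which rounds to 2.9086.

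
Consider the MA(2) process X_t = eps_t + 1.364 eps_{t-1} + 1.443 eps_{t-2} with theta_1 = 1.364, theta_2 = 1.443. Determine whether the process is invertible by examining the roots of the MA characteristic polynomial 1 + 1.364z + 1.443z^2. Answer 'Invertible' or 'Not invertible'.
\text{Not invertible}

The MA(q) characteristic polynomial is P(z) = 1 + 1.364z + 1.443z^2.
Invertibility requires all roots to lie outside the unit circle, i.e. |z| > 1 for every root.
Set 1 + (1.364) z + (1.443) z^2 = 0, i.e. a z^2 + b z + c = 0 with a = 1.443, b = 1.364, c = 1.
Discriminant D = b^2 - 4ac = (1.364)^2 - 4*(1.443)*1 = 1.860496 - (5.772) = -3.911504.
D < 0, so the roots are the complex-conjugate pair z = (-b +/- i sqrt(-D)) / (2a) = -0.4726 +/- 0.6853i.
For a conjugate pair |z|^2 = z * conj(z) = (product of roots) = c/a = 1/(1.443) = 0.693001, so |z| = sqrt(0.693001) = 0.8325 for both roots.
Moduli of all roots: 0.8325, 0.8325.
All moduli strictly greater than 1? No.
Verdict: Not invertible.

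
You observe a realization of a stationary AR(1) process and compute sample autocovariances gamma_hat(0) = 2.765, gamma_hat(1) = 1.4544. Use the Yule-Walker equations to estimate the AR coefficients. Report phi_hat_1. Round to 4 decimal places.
\hat\phi_{1} = 0.5260

The Yule-Walker equations for an AR(p) process read, in matrix form,
  Gamma_p phi = r_p,   with   (Gamma_p)_{ij} = gamma(|i - j|),
                       (r_p)_i = gamma(i),   i,j = 1..p.
Substitute the sample gammas (Toeplitz matrix and right-hand side of size 1):
  Gamma_p = [[2.765]]
  r_p     = [1.4544]
With p = 1 this is the single equation gamma(0) phi_1 = gamma(1):
  phi_hat_1 = gamma(1) / gamma(0) = 1.4544 / 2.765 = 0.5260.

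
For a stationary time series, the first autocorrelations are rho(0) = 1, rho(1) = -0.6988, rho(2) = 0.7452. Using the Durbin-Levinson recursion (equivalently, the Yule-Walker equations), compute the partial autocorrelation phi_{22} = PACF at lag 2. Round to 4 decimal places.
\phi_{22} = 0.5020

The PACF at lag k is phi_{kk}, the last component of the solution
to the Yule-Walker system G_k phi = r_k where
  (G_k)_{ij} = rho(|i - j|), (r_k)_i = rho(i), i,j = 1..k.
Equivalently, Durbin-Levinson gives phi_{kk} iteratively:
  phi_{11} = rho(1)
  phi_{kk} = [rho(k) - sum_{j=1..k-1} phi_{k-1,j} rho(k-j)]
            / [1 - sum_{j=1..k-1} phi_{k-1,j} rho(j)],
  phi_{k,j} = phi_{k-1,j} - phi_{kk} phi_{k-1,k-j},  j = 1..k-1.
Step k = 1:
  phi_11 = rho(1) = -0.6988.
Step k = 2:
  phi_22 = [rho(2) - phi_11 rho(1)] / [1 - phi_11 rho(1)] = [0.7452 - (-0.6988)(-0.6988)] / [1 - (-0.6988)(-0.6988)]
         = 0.25687856 / 0.51167856 = 0.502.
Therefore phi_{22} = 0.5020.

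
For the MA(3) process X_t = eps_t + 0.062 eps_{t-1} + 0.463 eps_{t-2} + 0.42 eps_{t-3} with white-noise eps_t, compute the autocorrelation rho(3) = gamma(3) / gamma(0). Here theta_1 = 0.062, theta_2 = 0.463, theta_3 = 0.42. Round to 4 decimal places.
\rho(3) = 0.3012

For an MA(q) process with theta_0 = 1, the autocovariance is
  gamma(k) = sigma^2 * sum_{i=0..q-k} theta_i * theta_{i+k},
and rho(k) = gamma(k) / gamma(0). Sigma^2 cancels.
  numerator   = (1)*(0.42) = 0.42.
  denominator = (1)^2 + (0.062)^2 + (0.463)^2 + (0.42)^2 = 1.394613.
  rho(3) = 0.42 / 1.394613 = 0.3012.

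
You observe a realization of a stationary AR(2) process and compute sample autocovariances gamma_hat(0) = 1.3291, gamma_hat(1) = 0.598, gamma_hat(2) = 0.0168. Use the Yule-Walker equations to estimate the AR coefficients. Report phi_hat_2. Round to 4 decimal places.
\hat\phi_{2} = -0.2380

The Yule-Walker equations for an AR(p) process read, in matrix form,
  Gamma_p phi = r_p,   with   (Gamma_p)_{ij} = gamma(|i - j|),
                       (r_p)_i = gamma(i),   i,j = 1..p.
Substitute the sample gammas (Toeplitz matrix and right-hand side of size 2):
  Gamma_p = [[1.3291, 0.598], [0.598, 1.3291]]
  r_p     = [0.598, 0.0168]
Written out:
  1.3291 phi_1 + 0.598 phi_2 = 0.598
  0.598 phi_1 + 1.3291 phi_2 = 0.0168
Solve by Cramer's rule:
  det = gamma(0)^2 - gamma(1)^2 = (1.3291)^2 - (0.598)^2 = 1.76650681 - 0.357604 = 1.40890281
  phi_hat_1 = [gamma(1) gamma(0) - gamma(1) gamma(2)] / det = [(0.598)(1.3291) - (0.598)(0.0168)] / 1.40890281 = 0.7847554 / 1.40890281 = 0.557
  phi_hat_2 = [gamma(0) gamma(2) - gamma(1)^2] / det = [(1.3291)(0.0168) - (0.598)^2] / 1.40890281 = -0.33527512 / 1.40890281 = -0.238
So phi_hat = [0.5570, -0.2380].
Therefore phi_hat_2 = -0.2380.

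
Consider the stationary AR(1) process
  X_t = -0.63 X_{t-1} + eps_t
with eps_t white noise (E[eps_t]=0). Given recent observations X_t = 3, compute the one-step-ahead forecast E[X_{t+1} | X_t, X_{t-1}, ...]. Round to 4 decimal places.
E[X_{t+1} \mid \mathcal F_t] = -1.8900

For an AR(p) model X_t = c + sum_i phi_i X_{t-i} + eps_t, the
one-step-ahead conditional mean is
  E[X_{t+1} | X_t, ...] = c + sum_i phi_i X_{t+1-i}.
Substitute known values:
  E[X_{t+1} | ...] = (-0.63) * (3)
                   = -1.8900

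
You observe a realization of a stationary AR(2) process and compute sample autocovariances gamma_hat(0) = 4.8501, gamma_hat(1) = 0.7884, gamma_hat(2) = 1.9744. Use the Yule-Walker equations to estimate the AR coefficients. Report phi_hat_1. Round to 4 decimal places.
\hat\phi_{1} = 0.0990

The Yule-Walker equations for an AR(p) process read, in matrix form,
  Gamma_p phi = r_p,   with   (Gamma_p)_{ij} = gamma(|i - j|),
                       (r_p)_i = gamma(i),   i,j = 1..p.
Substitute the sample gammas (Toeplitz matrix and right-hand side of size 2):
  Gamma_p = [[4.8501, 0.7884], [0.7884, 4.8501]]
  r_p     = [0.7884, 1.9744]
Written out:
  4.8501 phi_1 + 0.7884 phi_2 = 0.7884
  0.7884 phi_1 + 4.8501 phi_2 = 1.9744
Solve by Cramer's rule:
  det = gamma(0)^2 - gamma(1)^2 = (4.8501)^2 - (0.7884)^2 = 23.52347001 - 0.62157456 = 22.90189545
  phi_hat_1 = [gamma(1) gamma(0) - gamma(1) gamma(2)] / det = [(0.7884)(4.8501) - (0.7884)(1.9744)] / 22.90189545 = 2.26720188 / 22.90189545 = 0.099
  phi_hat_2 = [gamma(0) gamma(2) - gamma(1)^2] / det = [(4.8501)(1.9744) - (0.7884)^2] / 22.90189545 = 8.95446288 / 22.90189545 = 0.391
So phi_hat = [0.0990, 0.3910].
Therefore phi_hat_1 = 0.0990.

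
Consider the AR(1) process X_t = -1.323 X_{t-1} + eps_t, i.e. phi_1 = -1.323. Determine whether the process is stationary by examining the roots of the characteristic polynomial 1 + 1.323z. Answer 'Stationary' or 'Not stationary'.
\text{Not stationary}

The AR(p) characteristic polynomial is P(z) = 1 + 1.323z.
Stationarity requires all roots to lie outside the unit circle, i.e. |z| > 1 for every root.
This is linear in z: 1 + (1.323) z = 0  =>  z = -1/(1.323) = -0.755858,  |z| = 0.755858.
Moduli of all roots: 0.7559.
All moduli strictly greater than 1? No.
Verdict: Not stationary.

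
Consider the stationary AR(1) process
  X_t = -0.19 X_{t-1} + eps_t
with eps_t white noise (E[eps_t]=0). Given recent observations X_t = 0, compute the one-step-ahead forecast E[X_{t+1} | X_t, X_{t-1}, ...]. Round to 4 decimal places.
E[X_{t+1} \mid \mathcal F_t] = 0.0000

For an AR(p) model X_t = c + sum_i phi_i X_{t-i} + eps_t, the
one-step-ahead conditional mean is
  E[X_{t+1} | X_t, ...] = c + sum_i phi_i X_{t+1-i}.
Substitute known values:
  E[X_{t+1} | ...] = (-0.19) * (0)
                   = 0.0000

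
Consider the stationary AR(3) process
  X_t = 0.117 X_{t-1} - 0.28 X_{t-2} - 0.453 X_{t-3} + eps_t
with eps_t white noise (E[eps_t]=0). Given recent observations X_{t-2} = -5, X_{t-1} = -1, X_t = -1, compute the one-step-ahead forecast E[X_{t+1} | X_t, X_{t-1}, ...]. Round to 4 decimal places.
E[X_{t+1} \mid \mathcal F_t] = 2.4280

For an AR(p) model X_t = c + sum_i phi_i X_{t-i} + eps_t, the
one-step-ahead conditional mean is
  E[X_{t+1} | X_t, ...] = c + sum_i phi_i X_{t+1-i}.
Substitute known values:
  E[X_{t+1} | ...] = (0.117) * (-1) + (-0.28) * (-1) + (-0.453) * (-5)
                   = 2.4280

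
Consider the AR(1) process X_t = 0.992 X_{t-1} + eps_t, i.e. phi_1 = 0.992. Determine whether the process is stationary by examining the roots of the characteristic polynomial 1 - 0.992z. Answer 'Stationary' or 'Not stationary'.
\text{Stationary}

The AR(p) characteristic polynomial is P(z) = 1 - 0.992z.
Stationarity requires all roots to lie outside the unit circle, i.e. |z| > 1 for every root.
This is linear in z: 1 + (-0.992) z = 0  =>  z = -1/(-0.992) = 1.008065,  |z| = 1.008065.
Moduli of all roots: 1.0081.
All moduli strictly greater than 1? Yes.
Verdict: Stationary.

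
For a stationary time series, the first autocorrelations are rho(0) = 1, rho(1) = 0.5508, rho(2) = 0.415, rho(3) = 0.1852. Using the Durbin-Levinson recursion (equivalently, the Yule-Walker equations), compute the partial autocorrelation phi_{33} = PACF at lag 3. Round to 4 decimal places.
\phi_{33} = -0.1400

The PACF at lag k is phi_{kk}, the last component of the solution
to the Yule-Walker system G_k phi = r_k where
  (G_k)_{ij} = rho(|i - j|), (r_k)_i = rho(i), i,j = 1..k.
Equivalently, Durbin-Levinson gives phi_{kk} iteratively:
  phi_{11} = rho(1)
  phi_{kk} = [rho(k) - sum_{j=1..k-1} phi_{k-1,j} rho(k-j)]
            / [1 - sum_{j=1..k-1} phi_{k-1,j} rho(j)],
  phi_{k,j} = phi_{k-1,j} - phi_{kk} phi_{k-1,k-j},  j = 1..k-1.
Step k = 1:
  phi_11 = rho(1) = 0.5508.
Step k = 2:
  phi_22 = [rho(2) - phi_11 rho(1)] / [1 - phi_11 rho(1)] = [0.415 - (0.5508)(0.5508)] / [1 - (0.5508)(0.5508)]
         = 0.11161936 / 0.69661936 = 0.16023.
  Update: phi_21 = phi_11 - phi_22 phi_11 = 0.5508 - (0.16023)(0.5508) = 0.462545.
Step k = 3:
  phi_33 = [rho(3) - phi_21 rho(2) - phi_22 rho(1)] / [1 - phi_21 rho(1) - phi_22 rho(2)]
    numerator   = 0.1852 - (0.462545)(0.415) - (0.16023)(0.5508) = -0.09501101
    denominator = 1 - (0.462545)(0.5508) - (0.16023)(0.415) = 0.67873458
  phi_33 = -0.09501101 / 0.67873458 = -0.14.
Therefore phi_{33} = -0.1400.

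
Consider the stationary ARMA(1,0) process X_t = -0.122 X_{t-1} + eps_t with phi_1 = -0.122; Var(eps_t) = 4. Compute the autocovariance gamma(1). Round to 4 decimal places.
\gamma(1) = -0.4954

Multiply the model equation by X_{t-k} and take expectations. With theta_0 = psi_0 = 1 and psi_j the MA(infinity) weights, this gives
  gamma(k) - sum_i phi_i gamma(k-i) = c_k,
  c_k = sigma^2 * sum_{j=k..q} theta_j psi_{j-k}   (c_k = 0 for k > q),
using gamma(-m) = gamma(m).
Pure AR (q = 0): c_0 = sigma^2 = 4, c_k = 0 for k >= 1.
Equations for k = 0 and k = 1 (AR order 1):
  gamma(0) = phi_1 gamma(1) + c_0
  gamma(1) = phi_1 gamma(0) + c_1
Substituting the second into the first: gamma(0) (1 - phi_1^2) = c_0 + phi_1 c_1, so
  gamma(0) = c_0 / (1 - phi_1^2) = 4 / (1 - (-0.122)^2) = 4 / 0.985116 = 4.060436.
  gamma(1) = phi_1 gamma(0) = (-0.122)(4.060436) = -0.495373.
Therefore gamma(1) = -0.4954 (to 4 decimal places).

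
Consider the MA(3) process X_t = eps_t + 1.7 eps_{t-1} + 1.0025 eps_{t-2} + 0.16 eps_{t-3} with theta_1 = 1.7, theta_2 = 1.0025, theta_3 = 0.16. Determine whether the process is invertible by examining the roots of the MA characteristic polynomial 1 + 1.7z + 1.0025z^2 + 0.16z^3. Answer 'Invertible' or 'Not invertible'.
\text{Invertible}

The MA(q) characteristic polynomial is P(z) = 1 + 1.7z + 1.0025z^2 + 0.16z^3.
Invertibility requires all roots to lie outside the unit circle, i.e. |z| > 1 for every root.
Degree 3: look for a simple real root z0 first, then factor out (1 - z/z0) and solve the remaining quadratic.
Testing z0 = -4: P(-4) = 1 + (1.7)(-4) + (1.0025)(-4)^2 + (0.16)(-4)^3
  = 1 + (-6.8) + (16.04) + (-10.24) = 0.  So z_0 = -4 is a root, |z_0| = 4.
Divide out the factor (1 + 0.25 z) = (1 - z/z0) (since 1/z0 = -0.25):
  P(z) = (1 + 0.25 z)(1 + (1.45) z + (0.64) z^2)
  [check: z-coef 1.45 - (-0.25) = 1.7; z^2-coef 0.64 - (-0.25)(1.45) = 1.0025; z^3-coef -(-0.25)(0.64) = 0.16.]
Remaining roots from the quadratic factor 1 + (1.45) z + (0.64) z^2:
  Set 1 + (1.45) z + (0.64) z^2 = 0, i.e. a z^2 + b z + c = 0 with a = 0.64, b = 1.45, c = 1.
  Discriminant D = b^2 - 4ac = (1.45)^2 - 4*(0.64)*1 = 2.1025 - (2.56) = -0.4575.
  D < 0, so the roots are the complex-conjugate pair z = (-b +/- i sqrt(-D)) / (2a) = -1.1328 +/- 0.5284i.
  For a conjugate pair |z|^2 = z * conj(z) = (product of roots) = c/a = 1/(0.64) = 1.5625, so |z| = sqrt(1.5625) = 1.25 for both roots.
Moduli of all roots: 4.0000, 1.2500, 1.2500.
All moduli strictly greater than 1? Yes.
Verdict: Invertible.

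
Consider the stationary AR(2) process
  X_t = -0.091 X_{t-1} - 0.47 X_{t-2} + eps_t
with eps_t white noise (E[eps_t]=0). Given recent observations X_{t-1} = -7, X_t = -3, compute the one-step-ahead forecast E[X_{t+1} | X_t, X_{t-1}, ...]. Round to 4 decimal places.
E[X_{t+1} \mid \mathcal F_t] = 3.5630

For an AR(p) model X_t = c + sum_i phi_i X_{t-i} + eps_t, the
one-step-ahead conditional mean is
  E[X_{t+1} | X_t, ...] = c + sum_i phi_i X_{t+1-i}.
Substitute known values:
  E[X_{t+1} | ...] = (-0.091) * (-3) + (-0.47) * (-7)
                   = 3.5630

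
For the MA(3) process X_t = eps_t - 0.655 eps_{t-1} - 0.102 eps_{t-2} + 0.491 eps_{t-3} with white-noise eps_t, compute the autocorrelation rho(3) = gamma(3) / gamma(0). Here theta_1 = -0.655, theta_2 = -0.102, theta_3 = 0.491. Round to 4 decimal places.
\rho(3) = 0.2922

For an MA(q) process with theta_0 = 1, the autocovariance is
  gamma(k) = sigma^2 * sum_{i=0..q-k} theta_i * theta_{i+k},
and rho(k) = gamma(k) / gamma(0). Sigma^2 cancels.
  numerator   = (1)*(0.491) = 0.491.
  denominator = (1)^2 + (-0.655)^2 + (-0.102)^2 + (0.491)^2 = 1.68051.
  rho(3) = 0.491 / 1.68051 = 0.2922.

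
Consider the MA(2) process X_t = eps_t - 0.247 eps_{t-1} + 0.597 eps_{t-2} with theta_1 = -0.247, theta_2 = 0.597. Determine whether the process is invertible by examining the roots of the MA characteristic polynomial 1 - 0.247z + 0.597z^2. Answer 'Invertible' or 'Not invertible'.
\text{Invertible}

The MA(q) characteristic polynomial is P(z) = 1 - 0.247z + 0.597z^2.
Invertibility requires all roots to lie outside the unit circle, i.e. |z| > 1 for every root.
Set 1 + (-0.247) z + (0.597) z^2 = 0, i.e. a z^2 + b z + c = 0 with a = 0.597, b = -0.247, c = 1.
Discriminant D = b^2 - 4ac = (-0.247)^2 - 4*(0.597)*1 = 0.061009 - (2.388) = -2.326991.
D < 0, so the roots are the complex-conjugate pair z = (-b +/- i sqrt(-D)) / (2a) = 0.2069 +/- 1.2776i.
For a conjugate pair |z|^2 = z * conj(z) = (product of roots) = c/a = 1/(0.597) = 1.675042, so |z| = sqrt(1.675042) = 1.2942 for both roots.
Moduli of all roots: 1.2942, 1.2942.
All moduli strictly greater than 1? Yes.
Verdict: Invertible.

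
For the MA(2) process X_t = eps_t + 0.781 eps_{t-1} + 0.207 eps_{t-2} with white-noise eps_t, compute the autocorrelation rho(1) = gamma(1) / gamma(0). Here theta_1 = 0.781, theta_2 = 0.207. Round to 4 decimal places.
\rho(1) = 0.5703

For an MA(q) process with theta_0 = 1, the autocovariance is
  gamma(k) = sigma^2 * sum_{i=0..q-k} theta_i * theta_{i+k},
and rho(k) = gamma(k) / gamma(0). Sigma^2 cancels.
  numerator   = (1)*(0.781) + (0.781)*(0.207) = 0.942667.
  denominator = (1)^2 + (0.781)^2 + (0.207)^2 = 1.65281.
  rho(1) = 0.942667 / 1.65281 = 0.5703.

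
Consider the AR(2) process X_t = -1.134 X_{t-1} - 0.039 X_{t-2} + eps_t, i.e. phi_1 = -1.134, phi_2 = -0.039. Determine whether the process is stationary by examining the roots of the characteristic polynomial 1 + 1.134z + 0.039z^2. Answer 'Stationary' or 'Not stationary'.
\text{Not stationary}

The AR(p) characteristic polynomial is P(z) = 1 + 1.134z + 0.039z^2.
Stationarity requires all roots to lie outside the unit circle, i.e. |z| > 1 for every root.
Set 1 + (1.134) z + (0.039) z^2 = 0, i.e. a z^2 + b z + c = 0 with a = 0.039, b = 1.134, c = 1.
Discriminant D = b^2 - 4ac = (1.134)^2 - 4*(0.039)*1 = 1.285956 - (0.156) = 1.129956.
D >= 0, so the roots are real: z = (-b +/- sqrt(D)) / (2a) = (-1.134 +/- 1.062994) / (0.078).
  z_1 = (-1.134 + 1.062994) / (0.078) = -0.9103,   |z_1| = 0.9103.
  z_2 = (-1.134 - 1.062994) / (0.078) = -28.1666,   |z_2| = 28.1666.
Moduli of all roots: 0.9103, 28.1666.
All moduli strictly greater than 1? No.
Verdict: Not stationary.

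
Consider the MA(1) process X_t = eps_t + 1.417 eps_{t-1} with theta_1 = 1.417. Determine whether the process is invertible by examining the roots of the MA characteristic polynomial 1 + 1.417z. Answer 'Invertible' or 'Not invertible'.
\text{Not invertible}

The MA(q) characteristic polynomial is P(z) = 1 + 1.417z.
Invertibility requires all roots to lie outside the unit circle, i.e. |z| > 1 for every root.
This is linear in z: 1 + (1.417) z = 0  =>  z = -1/(1.417) = -0.705716,  |z| = 0.705716.
Moduli of all roots: 0.7057.
All moduli strictly greater than 1? No.
Verdict: Not invertible.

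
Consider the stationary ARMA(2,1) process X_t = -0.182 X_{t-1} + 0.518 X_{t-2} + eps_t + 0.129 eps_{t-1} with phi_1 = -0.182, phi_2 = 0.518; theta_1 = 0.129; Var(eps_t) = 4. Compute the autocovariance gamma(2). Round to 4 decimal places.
\gamma(2) = 3.2439

Multiply the model equation by X_{t-k} and take expectations. With theta_0 = psi_0 = 1 and psi_j the MA(infinity) weights, this gives
  gamma(k) - sum_i phi_i gamma(k-i) = c_k,
  c_k = sigma^2 * sum_{j=k..q} theta_j psi_{j-k}   (c_k = 0 for k > q),
using gamma(-m) = gamma(m).
psi-weights needed (psi_j = theta_j + sum_i phi_i psi_{j-i}):
  psi_1 = theta_1 + phi_1 = 0.129 + (-0.182) = -0.053
Right-hand sides:
  c_0 = sigma^2 (1 + theta_1 psi_1) = 4 * (1 + (0.129)(-0.053)) = 4 * 0.993163 = 3.972652
  c_1 = sigma^2 theta_1 = 4 * (0.129) = 0.516
  c_2 = 0
Equations for k = 0, 1, 2 (AR order 2, c_2 = 0):
  (E0) gamma(0) = phi_1 gamma(1) + phi_2 gamma(2) + c_0
  (E1) gamma(1) = phi_1 gamma(0) + phi_2 gamma(1) + c_1
  (E2) gamma(2) = phi_1 gamma(1) + phi_2 gamma(0)
From (E1): gamma(1) = A gamma(0) + B with
  A = phi_1 / (1 - phi_2) = -0.182 / 0.482 = -0.377593,   B = c_1 / (1 - phi_2) = 0.516 / 0.482 = 1.070539.
Insert (E2) into (E0): gamma(0) (1 - phi_2^2) = phi_1 (1 + phi_2) gamma(1) + c_0.
  phi_1 (1 + phi_2) = (-0.182)(1.518) = -0.276276,   1 - phi_2^2 = 0.731676.
Replace gamma(1) by A gamma(0) + B and collect gamma(0):
  gamma(0) [0.731676 - (-0.276276)(-0.377593)] = (-0.276276)(1.070539) + 3.972652
  gamma(0) * 0.627356 = 3.676888
  gamma(0) = 3.676888 / 0.627356 = 5.860927.
  gamma(1) = A gamma(0) + B = (-0.377593)(5.860927) + (1.070539) = -1.142508.
  gamma(2) = phi_1 gamma(1) + phi_2 gamma(0) = (-0.182)(-1.142508) + (0.518)(5.860927) = 3.243896.
Therefore gamma(2) = 3.2439 (to 4 decimal places).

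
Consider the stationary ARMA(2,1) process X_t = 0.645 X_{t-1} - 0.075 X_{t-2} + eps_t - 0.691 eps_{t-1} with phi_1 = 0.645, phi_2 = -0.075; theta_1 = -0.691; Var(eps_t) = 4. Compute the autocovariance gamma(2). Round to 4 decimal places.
\gamma(2) = -0.3871

Multiply the model equation by X_{t-k} and take expectations. With theta_0 = psi_0 = 1 and psi_j the MA(infinity) weights, this gives
  gamma(k) - sum_i phi_i gamma(k-i) = c_k,
  c_k = sigma^2 * sum_{j=k..q} theta_j psi_{j-k}   (c_k = 0 for k > q),
using gamma(-m) = gamma(m).
psi-weights needed (psi_j = theta_j + sum_i phi_i psi_{j-i}):
  psi_1 = theta_1 + phi_1 = -0.691 + (0.645) = -0.046
Right-hand sides:
  c_0 = sigma^2 (1 + theta_1 psi_1) = 4 * (1 + (-0.691)(-0.046)) = 4 * 1.031786 = 4.127144
  c_1 = sigma^2 theta_1 = 4 * (-0.691) = -2.764
  c_2 = 0
Equations for k = 0, 1, 2 (AR order 2, c_2 = 0):
  (E0) gamma(0) = phi_1 gamma(1) + phi_2 gamma(2) + c_0
  (E1) gamma(1) = phi_1 gamma(0) + phi_2 gamma(1) + c_1
  (E2) gamma(2) = phi_1 gamma(1) + phi_2 gamma(0)
From (E1): gamma(1) = A gamma(0) + B with
  A = phi_1 / (1 - phi_2) = 0.645 / 1.075 = 0.6,   B = c_1 / (1 - phi_2) = -2.764 / 1.075 = -2.571163.
Insert (E2) into (E0): gamma(0) (1 - phi_2^2) = phi_1 (1 + phi_2) gamma(1) + c_0.
  phi_1 (1 + phi_2) = (0.645)(0.925) = 0.596625,   1 - phi_2^2 = 0.994375.
Replace gamma(1) by A gamma(0) + B and collect gamma(0):
  gamma(0) [0.994375 - (0.596625)(0.6)] = (0.596625)(-2.571163) + 4.127144
  gamma(0) * 0.6364 = 2.593124
  gamma(0) = 2.593124 / 0.6364 = 4.074676.
  gamma(1) = A gamma(0) + B = (0.6)(4.074676) + (-2.571163) = -0.126357.
  gamma(2) = phi_1 gamma(1) + phi_2 gamma(0) = (0.645)(-0.126357) + (-0.075)(4.074676) = -0.387101.
Therefore gamma(2) = -0.3871 (to 4 decimal places).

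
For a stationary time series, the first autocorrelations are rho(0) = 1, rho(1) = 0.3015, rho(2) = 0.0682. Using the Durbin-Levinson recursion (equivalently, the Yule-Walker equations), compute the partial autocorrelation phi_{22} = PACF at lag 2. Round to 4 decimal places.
\phi_{22} = -0.0250

The PACF at lag k is phi_{kk}, the last component of the solution
to the Yule-Walker system G_k phi = r_k where
  (G_k)_{ij} = rho(|i - j|), (r_k)_i = rho(i), i,j = 1..k.
Equivalently, Durbin-Levinson gives phi_{kk} iteratively:
  phi_{11} = rho(1)
  phi_{kk} = [rho(k) - sum_{j=1..k-1} phi_{k-1,j} rho(k-j)]
            / [1 - sum_{j=1..k-1} phi_{k-1,j} rho(j)],
  phi_{k,j} = phi_{k-1,j} - phi_{kk} phi_{k-1,k-j},  j = 1..k-1.
Step k = 1:
  phi_11 = rho(1) = 0.3015.
Step k = 2:
  phi_22 = [rho(2) - phi_11 rho(1)] / [1 - phi_11 rho(1)] = [0.0682 - (0.3015)(0.3015)] / [1 - (0.3015)(0.3015)]
         = -0.02270225 / 0.90909775 = -0.025.
Therefore phi_{22} = -0.0250.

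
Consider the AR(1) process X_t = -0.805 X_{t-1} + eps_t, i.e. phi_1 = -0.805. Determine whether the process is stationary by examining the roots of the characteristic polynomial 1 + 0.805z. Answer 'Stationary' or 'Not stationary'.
\text{Stationary}

The AR(p) characteristic polynomial is P(z) = 1 + 0.805z.
Stationarity requires all roots to lie outside the unit circle, i.e. |z| > 1 for every root.
This is linear in z: 1 + (0.805) z = 0  =>  z = -1/(0.805) = -1.242236,  |z| = 1.242236.
Moduli of all roots: 1.2422.
All moduli strictly greater than 1? Yes.
Verdict: Stationary.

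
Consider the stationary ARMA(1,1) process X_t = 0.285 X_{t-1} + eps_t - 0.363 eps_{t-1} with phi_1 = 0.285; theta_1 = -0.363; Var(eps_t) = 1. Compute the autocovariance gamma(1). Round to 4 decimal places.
\gamma(1) = -0.0761

Multiply the model equation by X_{t-k} and take expectations. With theta_0 = psi_0 = 1 and psi_j the MA(infinity) weights, this gives
  gamma(k) - sum_i phi_i gamma(k-i) = c_k,
  c_k = sigma^2 * sum_{j=k..q} theta_j psi_{j-k}   (c_k = 0 for k > q),
using gamma(-m) = gamma(m).
psi-weights needed (psi_j = theta_j + sum_i phi_i psi_{j-i}):
  psi_1 = theta_1 + phi_1 = -0.363 + (0.285) = -0.078
Right-hand sides:
  c_0 = sigma^2 (1 + theta_1 psi_1) = 1 * (1 + (-0.363)(-0.078)) = 1 * 1.028314 = 1.028314
  c_1 = sigma^2 theta_1 = 1 * (-0.363) = -0.363
  c_2 = 0
Equations for k = 0 and k = 1 (AR order 1):
  gamma(0) = phi_1 gamma(1) + c_0
  gamma(1) = phi_1 gamma(0) + c_1
Substituting the second into the first: gamma(0) (1 - phi_1^2) = c_0 + phi_1 c_1, so
  gamma(0) = (c_0 + phi_1 c_1) / (1 - phi_1^2) = (1.028314 + (0.285)(-0.363)) / (1 - (0.285)^2) = 0.924859 / 0.918775 = 1.006622.
  gamma(1) = phi_1 gamma(0) + c_1 = (0.285)(1.006622) + (-0.363) = -0.076113.
Therefore gamma(1) = -0.0761 (to 4 decimal places).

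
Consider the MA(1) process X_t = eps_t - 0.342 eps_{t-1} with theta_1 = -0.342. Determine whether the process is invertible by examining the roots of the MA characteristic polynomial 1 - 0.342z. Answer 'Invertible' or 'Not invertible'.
\text{Invertible}

The MA(q) characteristic polynomial is P(z) = 1 - 0.342z.
Invertibility requires all roots to lie outside the unit circle, i.e. |z| > 1 for every root.
This is linear in z: 1 + (-0.342) z = 0  =>  z = -1/(-0.342) = 2.923977,  |z| = 2.923977.
Moduli of all roots: 2.9240.
All moduli strictly greater than 1? Yes.
Verdict: Invertible.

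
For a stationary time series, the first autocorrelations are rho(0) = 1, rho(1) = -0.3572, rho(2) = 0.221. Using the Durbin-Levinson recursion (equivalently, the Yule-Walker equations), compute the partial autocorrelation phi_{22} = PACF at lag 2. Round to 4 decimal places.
\phi_{22} = 0.1071

The PACF at lag k is phi_{kk}, the last component of the solution
to the Yule-Walker system G_k phi = r_k where
  (G_k)_{ij} = rho(|i - j|), (r_k)_i = rho(i), i,j = 1..k.
Equivalently, Durbin-Levinson gives phi_{kk} iteratively:
  phi_{11} = rho(1)
  phi_{kk} = [rho(k) - sum_{j=1..k-1} phi_{k-1,j} rho(k-j)]
            / [1 - sum_{j=1..k-1} phi_{k-1,j} rho(j)],
  phi_{k,j} = phi_{k-1,j} - phi_{kk} phi_{k-1,k-j},  j = 1..k-1.
Step k = 1:
  phi_11 = rho(1) = -0.3572.
Step k = 2:
  phi_22 = [rho(2) - phi_11 rho(1)] / [1 - phi_11 rho(1)] = [0.221 - (-0.3572)(-0.3572)] / [1 - (-0.3572)(-0.3572)]
         = 0.09340816 / 0.87240816 = 0.1071.
Therefore phi_{22} = 0.1071.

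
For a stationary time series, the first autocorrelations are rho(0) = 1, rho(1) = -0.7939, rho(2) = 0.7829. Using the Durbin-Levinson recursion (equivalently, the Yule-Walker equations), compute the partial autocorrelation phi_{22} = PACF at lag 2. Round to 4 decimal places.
\phi_{22} = 0.4128

The PACF at lag k is phi_{kk}, the last component of the solution
to the Yule-Walker system G_k phi = r_k where
  (G_k)_{ij} = rho(|i - j|), (r_k)_i = rho(i), i,j = 1..k.
Equivalently, Durbin-Levinson gives phi_{kk} iteratively:
  phi_{11} = rho(1)
  phi_{kk} = [rho(k) - sum_{j=1..k-1} phi_{k-1,j} rho(k-j)]
            / [1 - sum_{j=1..k-1} phi_{k-1,j} rho(j)],
  phi_{k,j} = phi_{k-1,j} - phi_{kk} phi_{k-1,k-j},  j = 1..k-1.
Step k = 1:
  phi_11 = rho(1) = -0.7939.
Step k = 2:
  phi_22 = [rho(2) - phi_11 rho(1)] / [1 - phi_11 rho(1)] = [0.7829 - (-0.7939)(-0.7939)] / [1 - (-0.7939)(-0.7939)]
         = 0.15262279 / 0.36972279 = 0.4128.
Therefore phi_{22} = 0.4128.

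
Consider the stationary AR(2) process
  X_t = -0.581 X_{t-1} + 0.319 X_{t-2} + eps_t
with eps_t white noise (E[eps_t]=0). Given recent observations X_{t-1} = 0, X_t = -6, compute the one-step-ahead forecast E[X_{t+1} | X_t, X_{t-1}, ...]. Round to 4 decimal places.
E[X_{t+1} \mid \mathcal F_t] = 3.4860

For an AR(p) model X_t = c + sum_i phi_i X_{t-i} + eps_t, the
one-step-ahead conditional mean is
  E[X_{t+1} | X_t, ...] = c + sum_i phi_i X_{t+1-i}.
Substitute known values:
  E[X_{t+1} | ...] = (-0.581) * (-6) + (0.319) * (0)
                   = 3.4860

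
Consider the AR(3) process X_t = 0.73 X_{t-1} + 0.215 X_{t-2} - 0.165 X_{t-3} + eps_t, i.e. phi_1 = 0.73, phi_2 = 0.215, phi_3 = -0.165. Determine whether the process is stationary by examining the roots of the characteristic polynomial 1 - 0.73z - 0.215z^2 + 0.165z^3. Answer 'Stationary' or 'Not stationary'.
\text{Stationary}

The AR(p) characteristic polynomial is P(z) = 1 - 0.73z - 0.215z^2 + 0.165z^3.
Stationarity requires all roots to lie outside the unit circle, i.e. |z| > 1 for every root.
Degree 3: look for a simple real root z0 first, then factor out (1 - z/z0) and solve the remaining quadratic.
Testing z0 = 2: P(2) = 1 + (-0.73)(2) + (-0.215)(2)^2 + (0.165)(2)^3
  = 1 + (-1.46) + (-0.86) + (1.32) = 0.  So z_0 = 2 is a root, |z_0| = 2.
Divide out the factor (1 - 0.5 z) = (1 - z/z0) (since 1/z0 = 0.5):
  P(z) = (1 - 0.5 z)(1 + (-0.23) z + (-0.33) z^2)
  [check: z-coef -0.23 - (0.5) = -0.73; z^2-coef -0.33 - (0.5)(-0.23) = -0.215; z^3-coef -(0.5)(-0.33) = 0.165.]
Remaining roots from the quadratic factor 1 + (-0.23) z + (-0.33) z^2:
  Set 1 + (-0.23) z + (-0.33) z^2 = 0, i.e. a z^2 + b z + c = 0 with a = -0.33, b = -0.23, c = 1.
  Discriminant D = b^2 - 4ac = (-0.23)^2 - 4*(-0.33)*1 = 0.0529 - (-1.32) = 1.3729.
  D >= 0, so the roots are real: z = (-b +/- sqrt(D)) / (2a) = (0.23 +/- 1.171708) / (-0.66).
    z_1 = (0.23 + 1.171708) / (-0.66) = -2.1238,   |z_1| = 2.1238.
    z_2 = (0.23 - 1.171708) / (-0.66) = 1.4268,   |z_2| = 1.4268.
Moduli of all roots: 2.0000, 2.1238, 1.4268.
All moduli strictly greater than 1? Yes.
Verdict: Stationary.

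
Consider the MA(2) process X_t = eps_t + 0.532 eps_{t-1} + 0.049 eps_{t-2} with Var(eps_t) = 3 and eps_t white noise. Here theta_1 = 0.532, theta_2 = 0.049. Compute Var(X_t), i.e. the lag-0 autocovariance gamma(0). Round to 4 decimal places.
\gamma(0) = 3.8563

For an MA(q) process X_t = eps_t + sum_i theta_i eps_{t-i} with
Var(eps_t) = sigma^2, the variance is
  gamma(0) = sigma^2 * (1 + sum_i theta_i^2).
  sum_i theta_i^2 = (0.532)^2 + (0.049)^2 = 0.283024 + 0.002401 = 0.285425.
  gamma(0) = 3 * (1 + 0.285425) = 3 * 1.285425 = 3.856275, which rounds to 3.8563.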